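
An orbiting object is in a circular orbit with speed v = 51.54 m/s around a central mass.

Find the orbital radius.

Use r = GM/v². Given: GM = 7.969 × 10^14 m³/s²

For a circular orbit, v² = GM / r, so r = GM / v².
r = 7.969e+14 / (51.54)² m ≈ 3e+11 m = 300 Gm.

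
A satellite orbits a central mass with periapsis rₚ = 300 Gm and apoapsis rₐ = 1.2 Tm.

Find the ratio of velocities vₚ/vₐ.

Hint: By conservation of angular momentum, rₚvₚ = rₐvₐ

Convert to SI: rₚ = 300 Gm = 3e+11 m; rₐ = 1.2 Tm = 1.2e+12 m.
Conservation of angular momentum gives rₚvₚ = rₐvₐ, so vₚ/vₐ = rₐ/rₚ.
vₚ/vₐ = 1.2e+12 / 3e+11 ≈ 4.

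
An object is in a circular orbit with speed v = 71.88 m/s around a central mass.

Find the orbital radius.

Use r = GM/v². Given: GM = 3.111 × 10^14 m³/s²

For a circular orbit, v² = GM / r, so r = GM / v².
r = 3.111e+14 / (71.88)² m ≈ 6.021e+10 m = 60.21 Gm.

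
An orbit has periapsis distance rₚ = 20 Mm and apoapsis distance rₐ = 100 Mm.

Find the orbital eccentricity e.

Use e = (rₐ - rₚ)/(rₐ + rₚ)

Convert to SI: rₚ = 20 Mm = 2e+07 m; rₐ = 100 Mm = 1e+08 m.
e = (rₐ − rₚ) / (rₐ + rₚ).
e = (1e+08 − 2e+07) / (1e+08 + 2e+07) = 8e+07 / 1.2e+08 ≈ 0.6667.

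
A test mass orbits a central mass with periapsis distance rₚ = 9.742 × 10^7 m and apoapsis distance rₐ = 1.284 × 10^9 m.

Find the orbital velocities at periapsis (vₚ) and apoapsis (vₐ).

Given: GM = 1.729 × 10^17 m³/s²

Use the vis-viva equation v² = GM(2/r − 1/a) with a = (rₚ + rₐ)/2 = (9.742e+07 + 1.284e+09)/2 = 6.9071e+08 m.
vₚ = √(GM · (2/rₚ − 1/a)) = √(1.729e+17 · (2/9.742e+07 − 1/6.9071e+08)) m/s ≈ 5.744e+04 m/s = 57.44 km/s.
vₐ = √(GM · (2/rₐ − 1/a)) = √(1.729e+17 · (2/1.284e+09 − 1/6.9071e+08)) m/s ≈ 4358 m/s = 4.358 km/s.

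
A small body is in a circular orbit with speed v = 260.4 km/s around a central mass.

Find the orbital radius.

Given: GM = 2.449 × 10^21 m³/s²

Convert to SI: v = 260.4 km/s = 260400 m/s.
For a circular orbit, v² = GM / r, so r = GM / v².
r = 2.449e+21 / (260400)² m ≈ 3.612e+10 m = 3.612 × 10^10 m.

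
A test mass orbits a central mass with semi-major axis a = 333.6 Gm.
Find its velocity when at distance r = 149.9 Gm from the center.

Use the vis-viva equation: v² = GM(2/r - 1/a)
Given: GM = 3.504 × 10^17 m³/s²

Convert to SI: a = 333.6 Gm = 3.336e+11 m; r = 149.9 Gm = 1.499e+11 m.
Vis-viva: v = √(GM · (2/r − 1/a)).
2/r − 1/a = 2/1.499e+11 − 1/3.336e+11 = 1.03446e-11 m⁻¹.
v = √(3.504e+17 · 1.03446e-11) m/s ≈ 1904 m/s = 1.904 km/s.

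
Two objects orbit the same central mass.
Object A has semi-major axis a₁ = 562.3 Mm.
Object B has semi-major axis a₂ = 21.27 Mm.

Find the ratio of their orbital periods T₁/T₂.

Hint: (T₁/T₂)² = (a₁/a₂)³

Convert to SI: a₁ = 562.3 Mm = 5.623e+08 m; a₂ = 21.27 Mm = 2.127e+07 m.
From Kepler's third law, (T₁/T₂)² = (a₁/a₂)³, so T₁/T₂ = (a₁/a₂)^(3/2).
a₁/a₂ = 5.623e+08 / 2.127e+07 = 26.4363.
T₁/T₂ = (26.4363)^(3/2) ≈ 135.9.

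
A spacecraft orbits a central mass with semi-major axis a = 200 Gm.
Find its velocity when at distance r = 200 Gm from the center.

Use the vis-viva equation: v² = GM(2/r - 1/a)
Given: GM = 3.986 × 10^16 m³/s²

Convert to SI: a = 200 Gm = 2e+11 m; r = 200 Gm = 2e+11 m.
Vis-viva: v = √(GM · (2/r − 1/a)).
2/r − 1/a = 2/2e+11 − 1/2e+11 = 5e-12 m⁻¹.
v = √(3.986e+16 · 5e-12) m/s ≈ 446.4 m/s = 446.4 m/s.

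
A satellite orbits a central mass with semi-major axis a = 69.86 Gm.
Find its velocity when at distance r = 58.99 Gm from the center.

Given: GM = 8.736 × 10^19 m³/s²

Convert to SI: a = 69.86 Gm = 6.986e+10 m; r = 58.99 Gm = 5.899e+10 m.
Vis-viva: v = √(GM · (2/r − 1/a)).
2/r − 1/a = 2/5.899e+10 − 1/6.986e+10 = 1.95897e-11 m⁻¹.
v = √(8.736e+19 · 1.95897e-11) m/s ≈ 4.137e+04 m/s = 41.37 km/s.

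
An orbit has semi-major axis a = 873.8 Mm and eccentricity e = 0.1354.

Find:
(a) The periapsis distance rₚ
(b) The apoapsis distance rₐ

Convert to SI: a = 873.8 Mm = 8.738e+08 m.
(a) rₚ = a(1 − e) = 8.738e+08 · (1 − 0.1354) = 8.738e+08 · 0.8646 ≈ 7.555e+08 m = 755.5 Mm.
(b) rₐ = a(1 + e) = 8.738e+08 · (1 + 0.1354) = 8.738e+08 · 1.1354 ≈ 9.921e+08 m = 992.1 Mm.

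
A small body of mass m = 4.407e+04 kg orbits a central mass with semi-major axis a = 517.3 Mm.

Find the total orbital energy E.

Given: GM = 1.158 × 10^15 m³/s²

Convert to SI: a = 517.3 Mm = 5.173e+08 m.
E = −GMm / (2a).
E = −1.158e+15 · 4.407e+04 / (2 · 5.173e+08) J ≈ -4.933e+10 J = -49.33 GJ.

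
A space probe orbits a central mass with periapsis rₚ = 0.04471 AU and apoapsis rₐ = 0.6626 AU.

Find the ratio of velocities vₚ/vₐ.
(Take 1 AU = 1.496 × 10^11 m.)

Convert to SI: rₚ = 0.04471 AU = 6.68862e+09 m; rₐ = 0.6626 AU = 9.9125e+10 m.
Conservation of angular momentum gives rₚvₚ = rₐvₐ, so vₚ/vₐ = rₐ/rₚ.
vₚ/vₐ = 9.9125e+10 / 6.68862e+09 ≈ 14.82.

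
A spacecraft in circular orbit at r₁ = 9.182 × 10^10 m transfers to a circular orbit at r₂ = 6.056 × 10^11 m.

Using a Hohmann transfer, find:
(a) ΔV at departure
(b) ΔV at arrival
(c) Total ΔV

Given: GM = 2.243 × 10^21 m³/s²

Transfer semi-major axis: a_t = (r₁ + r₂)/2 = (9.182e+10 + 6.056e+11)/2 = 3.4871e+11 m.
Circular speeds: v₁ = √(GM/r₁) = 156295 m/s, v₂ = √(GM/r₂) = 60858.6 m/s.
Transfer speeds (vis-viva v² = GM(2/r − 1/a_t)): v₁ᵗ = 205971 m/s, v₂ᵗ = 31229 m/s.
(a) ΔV₁ = |v₁ᵗ − v₁| ≈ 4.968e+04 m/s = 49.68 km/s.
(b) ΔV₂ = |v₂ − v₂ᵗ| ≈ 2.963e+04 m/s = 29.63 km/s.
(c) ΔV_total = ΔV₁ + ΔV₂ ≈ 7.931e+04 m/s = 79.31 km/s.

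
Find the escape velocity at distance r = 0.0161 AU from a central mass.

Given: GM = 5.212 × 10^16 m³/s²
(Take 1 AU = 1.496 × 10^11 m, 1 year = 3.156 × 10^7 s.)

Convert to SI: r = 0.0161 AU = 2.40856e+09 m.
Escape velocity comes from setting total energy to zero: ½v² − GM/r = 0 ⇒ v_esc = √(2GM / r).
v_esc = √(2 · 5.212e+16 / 2.40856e+09) m/s ≈ 6579 m/s = 1.388 AU/year.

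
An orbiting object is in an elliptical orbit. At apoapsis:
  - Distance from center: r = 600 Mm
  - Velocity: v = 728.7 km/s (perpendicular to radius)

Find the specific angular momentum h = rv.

Convert to SI: r = 600 Mm = 6e+08 m; v = 728.7 km/s = 728700 m/s.
With v perpendicular to r, h = r · v.
h = 6e+08 · 728700 m²/s ≈ 4.372e+14 m²/s.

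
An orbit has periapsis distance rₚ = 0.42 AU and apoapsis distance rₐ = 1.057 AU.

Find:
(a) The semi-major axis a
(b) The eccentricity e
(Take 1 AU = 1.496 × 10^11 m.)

Convert to SI: rₚ = 0.42 AU = 6.2832e+10 m; rₐ = 1.057 AU = 1.58127e+11 m.
(a) a = (rₚ + rₐ) / 2 = (6.2832e+10 + 1.58127e+11) / 2 ≈ 1.105e+11 m = 0.7385 AU.
(b) e = (rₐ − rₚ) / (rₐ + rₚ) = (1.58127e+11 − 6.2832e+10) / (1.58127e+11 + 6.2832e+10) ≈ 0.4313.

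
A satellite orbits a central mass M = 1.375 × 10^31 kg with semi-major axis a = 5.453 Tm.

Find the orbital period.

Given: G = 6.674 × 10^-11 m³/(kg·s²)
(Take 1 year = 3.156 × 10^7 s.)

Convert to SI: a = 5.453 Tm = 5.453e+12 m.
GM = G · M = 6.674e-11 · 1.375e+31 = 9.17675e+20 m³/s².
Kepler's third law: T = 2π √(a³ / GM).
Substituting a = 5.453e+12 m and GM = 9.17675e+20 m³/s²:
T = 2π √((5.453e+12)³ / 9.17675e+20) s
T ≈ 2.641e+09 s = 83.69 years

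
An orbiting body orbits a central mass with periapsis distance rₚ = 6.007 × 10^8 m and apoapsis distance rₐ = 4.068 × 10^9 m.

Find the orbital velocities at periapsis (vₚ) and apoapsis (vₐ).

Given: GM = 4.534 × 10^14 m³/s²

Use the vis-viva equation v² = GM(2/r − 1/a) with a = (rₚ + rₐ)/2 = (6.007e+08 + 4.068e+09)/2 = 2.33435e+09 m.
vₚ = √(GM · (2/rₚ − 1/a)) = √(4.534e+14 · (2/6.007e+08 − 1/2.33435e+09)) m/s ≈ 1147 m/s = 1.147 km/s.
vₐ = √(GM · (2/rₐ − 1/a)) = √(4.534e+14 · (2/4.068e+09 − 1/2.33435e+09)) m/s ≈ 169.4 m/s = 169.4 m/s.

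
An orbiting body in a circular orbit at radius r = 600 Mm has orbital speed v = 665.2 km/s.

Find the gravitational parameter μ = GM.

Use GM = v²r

Convert to SI: r = 600 Mm = 6e+08 m; v = 665.2 km/s = 665200 m/s.
For a circular orbit v² = GM/r, so GM = v² · r.
GM = (665200)² · 6e+08 m³/s² ≈ 2.655e+20 m³/s² = 2.655 × 10^20 m³/s².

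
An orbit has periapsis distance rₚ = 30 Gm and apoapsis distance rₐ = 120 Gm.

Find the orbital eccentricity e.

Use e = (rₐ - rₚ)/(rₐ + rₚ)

Convert to SI: rₚ = 30 Gm = 3e+10 m; rₐ = 120 Gm = 1.2e+11 m.
e = (rₐ − rₚ) / (rₐ + rₚ).
e = (1.2e+11 − 3e+10) / (1.2e+11 + 3e+10) = 9e+10 / 1.5e+11 ≈ 0.6.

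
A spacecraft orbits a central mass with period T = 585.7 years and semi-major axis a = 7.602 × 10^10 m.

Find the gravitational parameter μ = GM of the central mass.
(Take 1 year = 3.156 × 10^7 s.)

Convert to SI: T = 585.7 years = 1.84847e+10 s.
GM = 4π² · a³ / T².
GM = 4π² · (7.602e+10)³ / (1.84847e+10)² m³/s² ≈ 5.076e+13 m³/s² = 5.076 × 10^13 m³/s².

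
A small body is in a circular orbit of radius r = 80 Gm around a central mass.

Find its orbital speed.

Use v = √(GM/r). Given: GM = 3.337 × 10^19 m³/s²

Convert to SI: r = 80 Gm = 8e+10 m.
For a circular orbit, gravity supplies the centripetal force, so v = √(GM / r).
v = √(3.337e+19 / 8e+10) m/s ≈ 2.042e+04 m/s = 20.42 km/s.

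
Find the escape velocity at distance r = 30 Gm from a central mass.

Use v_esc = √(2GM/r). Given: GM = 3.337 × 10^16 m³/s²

Convert to SI: r = 30 Gm = 3e+10 m.
Escape velocity comes from setting total energy to zero: ½v² − GM/r = 0 ⇒ v_esc = √(2GM / r).
v_esc = √(2 · 3.337e+16 / 3e+10) m/s ≈ 1492 m/s = 1.492 km/s.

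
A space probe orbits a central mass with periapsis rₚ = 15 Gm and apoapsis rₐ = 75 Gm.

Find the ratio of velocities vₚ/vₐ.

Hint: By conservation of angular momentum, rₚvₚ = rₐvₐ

Convert to SI: rₚ = 15 Gm = 1.5e+10 m; rₐ = 75 Gm = 7.5e+10 m.
Conservation of angular momentum gives rₚvₚ = rₐvₐ, so vₚ/vₐ = rₐ/rₚ.
vₚ/vₐ = 7.5e+10 / 1.5e+10 ≈ 5.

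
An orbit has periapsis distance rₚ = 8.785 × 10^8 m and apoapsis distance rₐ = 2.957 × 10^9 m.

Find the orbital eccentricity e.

e = (rₐ − rₚ) / (rₐ + rₚ).
e = (2.957e+09 − 8.785e+08) / (2.957e+09 + 8.785e+08) = 2.0785e+09 / 3.8355e+09 ≈ 0.5419.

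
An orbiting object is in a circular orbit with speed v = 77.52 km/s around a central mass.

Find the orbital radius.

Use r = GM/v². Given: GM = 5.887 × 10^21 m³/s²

Convert to SI: v = 77.52 km/s = 77520 m/s.
For a circular orbit, v² = GM / r, so r = GM / v².
r = 5.887e+21 / (77520)² m ≈ 9.796e+11 m = 979.6 Gm.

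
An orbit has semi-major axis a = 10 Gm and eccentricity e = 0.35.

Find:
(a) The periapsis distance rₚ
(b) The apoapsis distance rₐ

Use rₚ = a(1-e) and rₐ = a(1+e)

Convert to SI: a = 10 Gm = 1e+10 m.
(a) rₚ = a(1 − e) = 1e+10 · (1 − 0.35) = 1e+10 · 0.65 ≈ 6.5e+09 m = 6.5 Gm.
(b) rₐ = a(1 + e) = 1e+10 · (1 + 0.35) = 1e+10 · 1.35 ≈ 1.35e+10 m = 13.5 Gm.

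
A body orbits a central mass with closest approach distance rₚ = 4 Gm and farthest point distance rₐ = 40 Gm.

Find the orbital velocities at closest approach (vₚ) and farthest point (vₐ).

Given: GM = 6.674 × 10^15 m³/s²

Convert to SI: rₚ = 4 Gm = 4e+09 m; rₐ = 40 Gm = 4e+10 m.
Use the vis-viva equation v² = GM(2/r − 1/a) with a = (rₚ + rₐ)/2 = (4e+09 + 4e+10)/2 = 2.2e+10 m.
vₚ = √(GM · (2/rₚ − 1/a)) = √(6.674e+15 · (2/4e+09 − 1/2.2e+10)) m/s ≈ 1742 m/s = 1.742 km/s.
vₐ = √(GM · (2/rₐ − 1/a)) = √(6.674e+15 · (2/4e+10 − 1/2.2e+10)) m/s ≈ 174.2 m/s = 174.2 m/s.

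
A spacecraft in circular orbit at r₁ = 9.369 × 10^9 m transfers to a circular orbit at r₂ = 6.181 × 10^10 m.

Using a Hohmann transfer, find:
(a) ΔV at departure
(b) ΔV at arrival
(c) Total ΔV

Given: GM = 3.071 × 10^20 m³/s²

Transfer semi-major axis: a_t = (r₁ + r₂)/2 = (9.369e+09 + 6.181e+10)/2 = 3.55895e+10 m.
Circular speeds: v₁ = √(GM/r₁) = 181048 m/s, v₂ = √(GM/r₂) = 70487.2 m/s.
Transfer speeds (vis-viva v² = GM(2/r − 1/a_t)): v₁ᵗ = 238595 m/s, v₂ᵗ = 36165.6 m/s.
(a) ΔV₁ = |v₁ᵗ − v₁| ≈ 5.755e+04 m/s = 57.55 km/s.
(b) ΔV₂ = |v₂ − v₂ᵗ| ≈ 3.432e+04 m/s = 34.32 km/s.
(c) ΔV_total = ΔV₁ + ΔV₂ ≈ 9.187e+04 m/s = 91.87 km/s.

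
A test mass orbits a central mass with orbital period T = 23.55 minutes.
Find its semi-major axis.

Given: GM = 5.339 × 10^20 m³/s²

Convert to SI: T = 23.55 minutes = 1413 s.
Invert Kepler's third law: a = (GM · T² / (4π²))^(1/3).
Substituting T = 1413 s and GM = 5.339e+20 m³/s²:
a = (5.339e+20 · (1413)² / (4π²))^(1/3) m
a ≈ 3e+08 m = 300 Mm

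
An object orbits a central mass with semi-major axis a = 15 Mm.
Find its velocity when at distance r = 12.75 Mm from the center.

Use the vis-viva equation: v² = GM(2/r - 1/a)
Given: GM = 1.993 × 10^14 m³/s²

Convert to SI: a = 15 Mm = 1.5e+07 m; r = 12.75 Mm = 1.275e+07 m.
Vis-viva: v = √(GM · (2/r − 1/a)).
2/r − 1/a = 2/1.275e+07 − 1/1.5e+07 = 9.01961e-08 m⁻¹.
v = √(1.993e+14 · 9.01961e-08) m/s ≈ 4240 m/s = 4.24 km/s.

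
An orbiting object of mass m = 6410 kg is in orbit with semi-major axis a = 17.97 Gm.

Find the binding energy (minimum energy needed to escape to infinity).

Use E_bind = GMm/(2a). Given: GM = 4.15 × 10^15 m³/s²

Convert to SI: a = 17.97 Gm = 1.797e+10 m.
Total orbital energy is E = −GMm/(2a); binding energy is E_bind = −E = GMm/(2a).
E_bind = 4.15e+15 · 6410 / (2 · 1.797e+10) J ≈ 7.402e+08 J = 740.2 MJ.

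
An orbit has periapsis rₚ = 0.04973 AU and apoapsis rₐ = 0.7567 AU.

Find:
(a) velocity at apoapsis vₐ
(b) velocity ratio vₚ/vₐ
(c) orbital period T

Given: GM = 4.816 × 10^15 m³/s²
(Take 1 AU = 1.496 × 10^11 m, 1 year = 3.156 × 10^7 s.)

Convert to SI: rₚ = 0.04973 AU = 7.43961e+09 m; rₐ = 0.7567 AU = 1.13202e+11 m.
(a) With a = (rₚ + rₐ)/2 = 6.0321e+10 m, vₐ = √(GM (2/rₐ − 1/a)) = √(4.816e+15 · (2/1.13202e+11 − 1/6.0321e+10)) m/s ≈ 72.44 m/s
(b) Conservation of angular momentum (rₚvₚ = rₐvₐ) gives vₚ/vₐ = rₐ/rₚ = 1.13202e+11/7.43961e+09 ≈ 15.22
(c) With a = (rₚ + rₐ)/2 = 6.0321e+10 m, T = 2π √(a³/GM) = 2π √((6.0321e+10)³/4.816e+15) s ≈ 1.341e+09 s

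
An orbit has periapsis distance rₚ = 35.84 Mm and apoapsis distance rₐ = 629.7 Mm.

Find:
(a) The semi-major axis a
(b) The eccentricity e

Convert to SI: rₚ = 35.84 Mm = 3.584e+07 m; rₐ = 629.7 Mm = 6.297e+08 m.
(a) a = (rₚ + rₐ) / 2 = (3.584e+07 + 6.297e+08) / 2 ≈ 3.328e+08 m = 332.8 Mm.
(b) e = (rₐ − rₚ) / (rₐ + rₚ) = (6.297e+08 − 3.584e+07) / (6.297e+08 + 3.584e+07) ≈ 0.8923.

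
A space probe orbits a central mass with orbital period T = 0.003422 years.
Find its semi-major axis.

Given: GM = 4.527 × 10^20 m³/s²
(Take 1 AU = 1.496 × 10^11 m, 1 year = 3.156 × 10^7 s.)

Convert to SI: T = 0.003422 years = 107998 s.
Invert Kepler's third law: a = (GM · T² / (4π²))^(1/3).
Substituting T = 107998 s and GM = 4.527e+20 m³/s²:
a = (4.527e+20 · (107998)² / (4π²))^(1/3) m
a ≈ 5.114e+09 m = 0.03418 AU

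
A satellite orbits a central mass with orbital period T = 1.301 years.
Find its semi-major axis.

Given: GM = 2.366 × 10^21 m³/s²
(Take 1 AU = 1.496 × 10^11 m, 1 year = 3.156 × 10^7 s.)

Convert to SI: T = 1.301 years = 4.10596e+07 s.
Invert Kepler's third law: a = (GM · T² / (4π²))^(1/3).
Substituting T = 4.10596e+07 s and GM = 2.366e+21 m³/s²:
a = (2.366e+21 · (4.10596e+07)² / (4π²))^(1/3) m
a ≈ 4.658e+11 m = 3.113 AU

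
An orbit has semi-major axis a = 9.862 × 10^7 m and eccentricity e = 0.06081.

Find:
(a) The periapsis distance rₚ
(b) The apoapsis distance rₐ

(a) rₚ = a(1 − e) = 9.862e+07 · (1 − 0.06081) = 9.862e+07 · 0.93919 ≈ 9.262e+07 m = 9.262 × 10^7 m.
(b) rₐ = a(1 + e) = 9.862e+07 · (1 + 0.06081) = 9.862e+07 · 1.06081 ≈ 1.046e+08 m = 1.046 × 10^8 m.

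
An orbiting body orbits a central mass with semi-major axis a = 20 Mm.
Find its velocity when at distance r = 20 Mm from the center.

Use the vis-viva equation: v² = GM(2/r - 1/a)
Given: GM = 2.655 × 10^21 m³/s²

Convert to SI: a = 20 Mm = 2e+07 m; r = 20 Mm = 2e+07 m.
Vis-viva: v = √(GM · (2/r − 1/a)).
2/r − 1/a = 2/2e+07 − 1/2e+07 = 5e-08 m⁻¹.
v = √(2.655e+21 · 5e-08) m/s ≈ 1.152e+07 m/s = 1.152e+04 km/s.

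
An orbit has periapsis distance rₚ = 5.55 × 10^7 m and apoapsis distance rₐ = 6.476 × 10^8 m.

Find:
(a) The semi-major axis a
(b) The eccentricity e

(a) a = (rₚ + rₐ) / 2 = (5.55e+07 + 6.476e+08) / 2 ≈ 3.516e+08 m = 3.515 × 10^8 m.
(b) e = (rₐ − rₚ) / (rₐ + rₚ) = (6.476e+08 − 5.55e+07) / (6.476e+08 + 5.55e+07) ≈ 0.8421.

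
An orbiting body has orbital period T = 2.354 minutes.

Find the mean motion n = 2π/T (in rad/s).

Convert to SI: T = 2.354 minutes = 141.24 s.
n = 2π / T.
n = 2π / 141.24 s ≈ 0.04449 rad/s.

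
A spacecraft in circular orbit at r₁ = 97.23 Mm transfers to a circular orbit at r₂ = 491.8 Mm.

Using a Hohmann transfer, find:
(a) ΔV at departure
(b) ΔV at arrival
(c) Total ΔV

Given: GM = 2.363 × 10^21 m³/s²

Convert to SI: r₁ = 97.23 Mm = 9.723e+07 m; r₂ = 491.8 Mm = 4.918e+08 m.
Transfer semi-major axis: a_t = (r₁ + r₂)/2 = (9.723e+07 + 4.918e+08)/2 = 2.94515e+08 m.
Circular speeds: v₁ = √(GM/r₁) = 4.92983e+06 m/s, v₂ = √(GM/r₂) = 2.19199e+06 m/s.
Transfer speeds (vis-viva v² = GM(2/r − 1/a_t)): v₁ᵗ = 6.37048e+06 m/s, v₂ᵗ = 1.25946e+06 m/s.
(a) ΔV₁ = |v₁ᵗ − v₁| ≈ 1.441e+06 m/s = 1441 km/s.
(b) ΔV₂ = |v₂ − v₂ᵗ| ≈ 9.325e+05 m/s = 932.5 km/s.
(c) ΔV_total = ΔV₁ + ΔV₂ ≈ 2.373e+06 m/s = 2373 km/s.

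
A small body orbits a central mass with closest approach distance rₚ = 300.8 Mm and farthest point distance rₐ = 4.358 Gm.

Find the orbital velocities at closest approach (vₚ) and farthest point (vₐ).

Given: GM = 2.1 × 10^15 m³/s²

Convert to SI: rₚ = 300.8 Mm = 3.008e+08 m; rₐ = 4.358 Gm = 4.358e+09 m.
Use the vis-viva equation v² = GM(2/r − 1/a) with a = (rₚ + rₐ)/2 = (3.008e+08 + 4.358e+09)/2 = 2.3294e+09 m.
vₚ = √(GM · (2/rₚ − 1/a)) = √(2.1e+15 · (2/3.008e+08 − 1/2.3294e+09)) m/s ≈ 3614 m/s = 3.614 km/s.
vₐ = √(GM · (2/rₐ − 1/a)) = √(2.1e+15 · (2/4.358e+09 − 1/2.3294e+09)) m/s ≈ 249.4 m/s = 249.4 m/s.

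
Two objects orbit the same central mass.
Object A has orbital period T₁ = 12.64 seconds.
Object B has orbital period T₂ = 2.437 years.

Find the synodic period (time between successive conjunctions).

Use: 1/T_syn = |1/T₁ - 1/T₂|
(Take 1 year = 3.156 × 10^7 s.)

Convert to SI: T₂ = 2.437 years = 7.69117e+07 s.
T_syn = |T₁ · T₂ / (T₁ − T₂)|.
T_syn = |12.64 · 7.69117e+07 / (12.64 − 7.69117e+07)| s ≈ 12.64 s = 12.64 seconds.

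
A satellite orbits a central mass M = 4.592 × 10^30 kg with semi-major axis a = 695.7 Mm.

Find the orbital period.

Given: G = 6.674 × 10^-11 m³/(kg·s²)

Convert to SI: a = 695.7 Mm = 6.957e+08 m.
GM = G · M = 6.674e-11 · 4.592e+30 = 3.0647e+20 m³/s².
Kepler's third law: T = 2π √(a³ / GM).
Substituting a = 6.957e+08 m and GM = 3.0647e+20 m³/s²:
T = 2π √((6.957e+08)³ / 3.0647e+20) s
T ≈ 6586 s = 1.829 hours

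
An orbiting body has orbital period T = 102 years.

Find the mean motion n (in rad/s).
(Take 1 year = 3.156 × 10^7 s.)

Convert to SI: T = 102 years = 3.21912e+09 s.
n = 2π / T.
n = 2π / 3.21912e+09 s ≈ 1.952e-09 rad/s.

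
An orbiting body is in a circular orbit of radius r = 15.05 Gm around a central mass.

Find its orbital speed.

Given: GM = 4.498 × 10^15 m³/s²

Convert to SI: r = 15.05 Gm = 1.505e+10 m.
For a circular orbit, gravity supplies the centripetal force, so v = √(GM / r).
v = √(4.498e+15 / 1.505e+10) m/s ≈ 546.7 m/s = 546.7 m/s.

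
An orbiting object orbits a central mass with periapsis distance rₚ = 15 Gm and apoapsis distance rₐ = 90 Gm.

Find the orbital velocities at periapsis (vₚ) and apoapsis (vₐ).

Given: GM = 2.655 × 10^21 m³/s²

Convert to SI: rₚ = 15 Gm = 1.5e+10 m; rₐ = 90 Gm = 9e+10 m.
Use the vis-viva equation v² = GM(2/r − 1/a) with a = (rₚ + rₐ)/2 = (1.5e+10 + 9e+10)/2 = 5.25e+10 m.
vₚ = √(GM · (2/rₚ − 1/a)) = √(2.655e+21 · (2/1.5e+10 − 1/5.25e+10)) m/s ≈ 5.508e+05 m/s = 550.8 km/s.
vₐ = √(GM · (2/rₐ − 1/a)) = √(2.655e+21 · (2/9e+10 − 1/5.25e+10)) m/s ≈ 9.181e+04 m/s = 91.81 km/s.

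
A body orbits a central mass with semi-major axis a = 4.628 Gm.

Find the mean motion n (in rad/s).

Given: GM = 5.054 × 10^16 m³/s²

Convert to SI: a = 4.628 Gm = 4.628e+09 m.
n = √(GM / a³).
n = √(5.054e+16 / (4.628e+09)³) rad/s ≈ 7.14e-07 rad/s.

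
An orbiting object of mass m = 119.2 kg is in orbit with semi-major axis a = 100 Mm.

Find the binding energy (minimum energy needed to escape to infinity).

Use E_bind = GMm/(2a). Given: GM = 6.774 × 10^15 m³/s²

Convert to SI: a = 100 Mm = 1e+08 m.
Total orbital energy is E = −GMm/(2a); binding energy is E_bind = −E = GMm/(2a).
E_bind = 6.774e+15 · 119.2 / (2 · 1e+08) J ≈ 4.037e+09 J = 4.037 GJ.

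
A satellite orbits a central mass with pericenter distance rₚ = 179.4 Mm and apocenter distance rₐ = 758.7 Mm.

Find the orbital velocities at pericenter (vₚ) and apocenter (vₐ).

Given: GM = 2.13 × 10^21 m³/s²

Convert to SI: rₚ = 179.4 Mm = 1.794e+08 m; rₐ = 758.7 Mm = 7.587e+08 m.
Use the vis-viva equation v² = GM(2/r − 1/a) with a = (rₚ + rₐ)/2 = (1.794e+08 + 7.587e+08)/2 = 4.6905e+08 m.
vₚ = √(GM · (2/rₚ − 1/a)) = √(2.13e+21 · (2/1.794e+08 − 1/4.6905e+08)) m/s ≈ 4.382e+06 m/s = 4382 km/s.
vₐ = √(GM · (2/rₐ − 1/a)) = √(2.13e+21 · (2/7.587e+08 − 1/4.6905e+08)) m/s ≈ 1.036e+06 m/s = 1036 km/s.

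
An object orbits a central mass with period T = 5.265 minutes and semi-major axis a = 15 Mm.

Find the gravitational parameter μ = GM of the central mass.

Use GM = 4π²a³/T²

Convert to SI: T = 5.265 minutes = 315.9 s; a = 15 Mm = 1.5e+07 m.
GM = 4π² · a³ / T².
GM = 4π² · (1.5e+07)³ / (315.9)² m³/s² ≈ 1.335e+18 m³/s² = 1.335 × 10^18 m³/s².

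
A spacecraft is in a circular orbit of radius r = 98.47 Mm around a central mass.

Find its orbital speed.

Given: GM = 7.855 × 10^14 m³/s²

Convert to SI: r = 98.47 Mm = 9.847e+07 m.
For a circular orbit, gravity supplies the centripetal force, so v = √(GM / r).
v = √(7.855e+14 / 9.847e+07) m/s ≈ 2824 m/s = 2.824 km/s.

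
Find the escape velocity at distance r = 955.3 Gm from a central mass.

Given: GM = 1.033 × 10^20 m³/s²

Convert to SI: r = 955.3 Gm = 9.553e+11 m.
Escape velocity comes from setting total energy to zero: ½v² − GM/r = 0 ⇒ v_esc = √(2GM / r).
v_esc = √(2 · 1.033e+20 / 9.553e+11) m/s ≈ 1.471e+04 m/s = 14.71 km/s.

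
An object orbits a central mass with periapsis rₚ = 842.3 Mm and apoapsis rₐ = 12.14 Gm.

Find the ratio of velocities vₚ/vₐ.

Convert to SI: rₚ = 842.3 Mm = 8.423e+08 m; rₐ = 12.14 Gm = 1.214e+10 m.
Conservation of angular momentum gives rₚvₚ = rₐvₐ, so vₚ/vₐ = rₐ/rₚ.
vₚ/vₐ = 1.214e+10 / 8.423e+08 ≈ 14.41.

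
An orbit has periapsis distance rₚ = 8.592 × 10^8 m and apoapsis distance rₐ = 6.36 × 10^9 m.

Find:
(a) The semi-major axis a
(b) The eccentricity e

(a) a = (rₚ + rₐ) / 2 = (8.592e+08 + 6.36e+09) / 2 ≈ 3.61e+09 m = 3.61 × 10^9 m.
(b) e = (rₐ − rₚ) / (rₐ + rₚ) = (6.36e+09 − 8.592e+08) / (6.36e+09 + 8.592e+08) ≈ 0.762.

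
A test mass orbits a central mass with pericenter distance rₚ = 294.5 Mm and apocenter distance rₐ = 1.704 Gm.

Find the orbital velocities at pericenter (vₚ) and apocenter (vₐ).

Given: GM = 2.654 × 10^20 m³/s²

Convert to SI: rₚ = 294.5 Mm = 2.945e+08 m; rₐ = 1.704 Gm = 1.704e+09 m.
Use the vis-viva equation v² = GM(2/r − 1/a) with a = (rₚ + rₐ)/2 = (2.945e+08 + 1.704e+09)/2 = 9.9925e+08 m.
vₚ = √(GM · (2/rₚ − 1/a)) = √(2.654e+20 · (2/2.945e+08 − 1/9.9925e+08)) m/s ≈ 1.24e+06 m/s = 1240 km/s.
vₐ = √(GM · (2/rₐ − 1/a)) = √(2.654e+20 · (2/1.704e+09 − 1/9.9925e+08)) m/s ≈ 2.143e+05 m/s = 214.3 km/s.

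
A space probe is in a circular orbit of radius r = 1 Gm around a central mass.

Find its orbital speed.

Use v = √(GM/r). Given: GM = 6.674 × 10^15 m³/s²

Convert to SI: r = 1 Gm = 1e+09 m.
For a circular orbit, gravity supplies the centripetal force, so v = √(GM / r).
v = √(6.674e+15 / 1e+09) m/s ≈ 2583 m/s = 2.583 km/s.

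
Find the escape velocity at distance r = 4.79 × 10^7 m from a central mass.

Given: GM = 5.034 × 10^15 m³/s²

Escape velocity comes from setting total energy to zero: ½v² − GM/r = 0 ⇒ v_esc = √(2GM / r).
v_esc = √(2 · 5.034e+15 / 4.79e+07) m/s ≈ 1.45e+04 m/s = 14.5 km/s.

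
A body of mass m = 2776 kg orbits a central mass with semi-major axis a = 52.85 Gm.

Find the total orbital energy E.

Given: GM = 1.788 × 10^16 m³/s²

Convert to SI: a = 52.85 Gm = 5.285e+10 m.
E = −GMm / (2a).
E = −1.788e+16 · 2776 / (2 · 5.285e+10) J ≈ -4.696e+08 J = -469.6 MJ.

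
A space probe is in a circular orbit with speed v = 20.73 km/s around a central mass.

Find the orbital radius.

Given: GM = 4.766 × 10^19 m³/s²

Convert to SI: v = 20.73 km/s = 20730 m/s.
For a circular orbit, v² = GM / r, so r = GM / v².
r = 4.766e+19 / (20730)² m ≈ 1.109e+11 m = 1.109 × 10^11 m.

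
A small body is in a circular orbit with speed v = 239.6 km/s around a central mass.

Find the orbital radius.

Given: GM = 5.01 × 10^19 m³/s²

Convert to SI: v = 239.6 km/s = 239600 m/s.
For a circular orbit, v² = GM / r, so r = GM / v².
r = 5.01e+19 / (239600)² m ≈ 8.727e+08 m = 8.727 × 10^8 m.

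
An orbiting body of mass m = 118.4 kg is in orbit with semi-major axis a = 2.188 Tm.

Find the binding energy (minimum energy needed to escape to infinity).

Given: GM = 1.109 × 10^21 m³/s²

Convert to SI: a = 2.188 Tm = 2.188e+12 m.
Total orbital energy is E = −GMm/(2a); binding energy is E_bind = −E = GMm/(2a).
E_bind = 1.109e+21 · 118.4 / (2 · 2.188e+12) J ≈ 3.001e+10 J = 30.01 GJ.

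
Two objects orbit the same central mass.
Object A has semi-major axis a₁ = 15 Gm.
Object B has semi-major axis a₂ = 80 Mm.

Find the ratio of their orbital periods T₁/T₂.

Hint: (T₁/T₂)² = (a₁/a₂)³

Convert to SI: a₁ = 15 Gm = 1.5e+10 m; a₂ = 80 Mm = 8e+07 m.
From Kepler's third law, (T₁/T₂)² = (a₁/a₂)³, so T₁/T₂ = (a₁/a₂)^(3/2).
a₁/a₂ = 1.5e+10 / 8e+07 = 187.5.
T₁/T₂ = (187.5)^(3/2) ≈ 2567.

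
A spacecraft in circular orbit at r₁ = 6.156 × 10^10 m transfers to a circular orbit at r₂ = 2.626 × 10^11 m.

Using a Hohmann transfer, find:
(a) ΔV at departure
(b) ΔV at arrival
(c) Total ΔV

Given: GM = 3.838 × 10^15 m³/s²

Transfer semi-major axis: a_t = (r₁ + r₂)/2 = (6.156e+10 + 2.626e+11)/2 = 1.6208e+11 m.
Circular speeds: v₁ = √(GM/r₁) = 249.691 m/s, v₂ = √(GM/r₂) = 120.894 m/s.
Transfer speeds (vis-viva v² = GM(2/r − 1/a_t)): v₁ᵗ = 317.823 m/s, v₂ᵗ = 74.5057 m/s.
(a) ΔV₁ = |v₁ᵗ − v₁| ≈ 68.13 m/s = 68.13 m/s.
(b) ΔV₂ = |v₂ − v₂ᵗ| ≈ 46.39 m/s = 46.39 m/s.
(c) ΔV_total = ΔV₁ + ΔV₂ ≈ 114.5 m/s = 114.5 m/s.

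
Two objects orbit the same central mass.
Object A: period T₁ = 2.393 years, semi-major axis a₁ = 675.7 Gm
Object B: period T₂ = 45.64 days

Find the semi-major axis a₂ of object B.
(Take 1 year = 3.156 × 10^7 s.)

Convert to SI: T₁ = 2.393 years = 7.55231e+07 s; a₁ = 675.7 Gm = 6.757e+11 m; T₂ = 45.64 days = 3.9433e+06 s.
Kepler's third law: (T₁/T₂)² = (a₁/a₂)³ ⇒ a₂ = a₁ · (T₂/T₁)^(2/3).
T₂/T₁ = 3.9433e+06 / 7.55231e+07 = 0.0522131.
a₂ = 6.757e+11 · (0.0522131)^(2/3) m ≈ 9.439e+10 m = 94.39 Gm.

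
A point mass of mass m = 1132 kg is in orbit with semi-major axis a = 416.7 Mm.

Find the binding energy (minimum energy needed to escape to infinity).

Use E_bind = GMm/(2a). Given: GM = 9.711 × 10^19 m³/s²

Convert to SI: a = 416.7 Mm = 4.167e+08 m.
Total orbital energy is E = −GMm/(2a); binding energy is E_bind = −E = GMm/(2a).
E_bind = 9.711e+19 · 1132 / (2 · 4.167e+08) J ≈ 1.319e+14 J = 131.9 TJ.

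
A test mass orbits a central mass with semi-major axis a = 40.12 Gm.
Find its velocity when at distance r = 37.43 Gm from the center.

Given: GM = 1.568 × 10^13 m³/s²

Convert to SI: a = 40.12 Gm = 4.012e+10 m; r = 37.43 Gm = 3.743e+10 m.
Vis-viva: v = √(GM · (2/r − 1/a)).
2/r − 1/a = 2/3.743e+10 − 1/4.012e+10 = 2.85079e-11 m⁻¹.
v = √(1.568e+13 · 2.85079e-11) m/s ≈ 21.14 m/s = 21.14 m/s.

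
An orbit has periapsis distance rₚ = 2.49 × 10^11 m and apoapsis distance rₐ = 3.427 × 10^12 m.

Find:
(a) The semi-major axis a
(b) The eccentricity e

(a) a = (rₚ + rₐ) / 2 = (2.49e+11 + 3.427e+12) / 2 ≈ 1.838e+12 m = 1.838 × 10^12 m.
(b) e = (rₐ − rₚ) / (rₐ + rₚ) = (3.427e+12 − 2.49e+11) / (3.427e+12 + 2.49e+11) ≈ 0.8645.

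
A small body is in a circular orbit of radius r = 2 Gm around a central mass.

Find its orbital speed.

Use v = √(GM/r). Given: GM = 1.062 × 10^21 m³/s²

Convert to SI: r = 2 Gm = 2e+09 m.
For a circular orbit, gravity supplies the centripetal force, so v = √(GM / r).
v = √(1.062e+21 / 2e+09) m/s ≈ 7.287e+05 m/s = 728.7 km/s.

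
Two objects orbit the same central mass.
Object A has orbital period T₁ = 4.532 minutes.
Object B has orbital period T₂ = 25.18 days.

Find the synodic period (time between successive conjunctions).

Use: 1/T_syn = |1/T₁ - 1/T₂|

Convert to SI: T₁ = 4.532 minutes = 271.92 s; T₂ = 25.18 days = 2.17555e+06 s.
T_syn = |T₁ · T₂ / (T₁ − T₂)|.
T_syn = |271.92 · 2.17555e+06 / (271.92 − 2.17555e+06)| s ≈ 272 s = 4.533 minutes.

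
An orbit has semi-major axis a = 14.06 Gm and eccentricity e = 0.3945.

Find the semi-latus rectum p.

Convert to SI: a = 14.06 Gm = 1.406e+10 m.
p = a (1 − e²).
p = 1.406e+10 · (1 − (0.3945)²) = 1.406e+10 · 0.84437 ≈ 1.187e+10 m = 11.87 Gm.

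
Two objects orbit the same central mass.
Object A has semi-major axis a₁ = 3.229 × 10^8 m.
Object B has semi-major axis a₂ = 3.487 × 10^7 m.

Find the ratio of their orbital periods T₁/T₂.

From Kepler's third law, (T₁/T₂)² = (a₁/a₂)³, so T₁/T₂ = (a₁/a₂)^(3/2).
a₁/a₂ = 3.229e+08 / 3.487e+07 = 9.26011.
T₁/T₂ = (9.26011)^(3/2) ≈ 28.18.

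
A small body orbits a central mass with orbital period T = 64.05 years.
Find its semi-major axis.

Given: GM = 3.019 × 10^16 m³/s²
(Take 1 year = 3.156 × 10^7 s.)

Convert to SI: T = 64.05 years = 2.02142e+09 s.
Invert Kepler's third law: a = (GM · T² / (4π²))^(1/3).
Substituting T = 2.02142e+09 s and GM = 3.019e+16 m³/s²:
a = (3.019e+16 · (2.02142e+09)² / (4π²))^(1/3) m
a ≈ 1.462e+11 m = 146.2 Gm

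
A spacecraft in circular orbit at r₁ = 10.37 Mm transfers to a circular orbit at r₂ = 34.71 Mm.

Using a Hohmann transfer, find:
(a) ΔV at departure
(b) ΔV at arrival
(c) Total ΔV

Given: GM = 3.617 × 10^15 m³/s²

Convert to SI: r₁ = 10.37 Mm = 1.037e+07 m; r₂ = 34.71 Mm = 3.471e+07 m.
Transfer semi-major axis: a_t = (r₁ + r₂)/2 = (1.037e+07 + 3.471e+07)/2 = 2.254e+07 m.
Circular speeds: v₁ = √(GM/r₁) = 18676 m/s, v₂ = √(GM/r₂) = 10208.1 m/s.
Transfer speeds (vis-viva v² = GM(2/r − 1/a_t)): v₁ᵗ = 23175.8 m/s, v₂ᵗ = 6924.04 m/s.
(a) ΔV₁ = |v₁ᵗ − v₁| ≈ 4500 m/s = 4.5 km/s.
(b) ΔV₂ = |v₂ − v₂ᵗ| ≈ 3284 m/s = 3.284 km/s.
(c) ΔV_total = ΔV₁ + ΔV₂ ≈ 7784 m/s = 7.784 km/s.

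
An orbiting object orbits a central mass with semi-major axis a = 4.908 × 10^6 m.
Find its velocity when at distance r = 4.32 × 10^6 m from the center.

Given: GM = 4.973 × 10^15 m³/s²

Vis-viva: v = √(GM · (2/r − 1/a)).
2/r − 1/a = 2/4.32e+06 − 1/4.908e+06 = 2.59214e-07 m⁻¹.
v = √(4.973e+15 · 2.59214e-07) m/s ≈ 3.59e+04 m/s = 35.9 km/s.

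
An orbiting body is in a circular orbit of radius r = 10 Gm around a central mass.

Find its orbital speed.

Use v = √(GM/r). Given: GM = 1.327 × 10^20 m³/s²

Convert to SI: r = 10 Gm = 1e+10 m.
For a circular orbit, gravity supplies the centripetal force, so v = √(GM / r).
v = √(1.327e+20 / 1e+10) m/s ≈ 1.152e+05 m/s = 115.2 km/s.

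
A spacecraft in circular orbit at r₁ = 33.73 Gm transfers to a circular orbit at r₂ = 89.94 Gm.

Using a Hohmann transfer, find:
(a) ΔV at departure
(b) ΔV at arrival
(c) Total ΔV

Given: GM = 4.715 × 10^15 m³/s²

Convert to SI: r₁ = 33.73 Gm = 3.373e+10 m; r₂ = 89.94 Gm = 8.994e+10 m.
Transfer semi-major axis: a_t = (r₁ + r₂)/2 = (3.373e+10 + 8.994e+10)/2 = 6.1835e+10 m.
Circular speeds: v₁ = √(GM/r₁) = 373.88 m/s, v₂ = √(GM/r₂) = 228.963 m/s.
Transfer speeds (vis-viva v² = GM(2/r − 1/a_t)): v₁ᵗ = 450.912 m/s, v₂ᵗ = 169.105 m/s.
(a) ΔV₁ = |v₁ᵗ − v₁| ≈ 77.03 m/s = 77.03 m/s.
(b) ΔV₂ = |v₂ − v₂ᵗ| ≈ 59.86 m/s = 59.86 m/s.
(c) ΔV_total = ΔV₁ + ΔV₂ ≈ 136.9 m/s = 136.9 m/s.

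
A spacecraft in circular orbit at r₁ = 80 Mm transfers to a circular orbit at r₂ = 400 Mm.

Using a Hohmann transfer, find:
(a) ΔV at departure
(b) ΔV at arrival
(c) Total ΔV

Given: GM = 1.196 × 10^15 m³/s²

Convert to SI: r₁ = 80 Mm = 8e+07 m; r₂ = 400 Mm = 4e+08 m.
Transfer semi-major axis: a_t = (r₁ + r₂)/2 = (8e+07 + 4e+08)/2 = 2.4e+08 m.
Circular speeds: v₁ = √(GM/r₁) = 3866.52 m/s, v₂ = √(GM/r₂) = 1729.16 m/s.
Transfer speeds (vis-viva v² = GM(2/r − 1/a_t)): v₁ᵗ = 4991.66 m/s, v₂ᵗ = 998.332 m/s.
(a) ΔV₁ = |v₁ᵗ − v₁| ≈ 1125 m/s = 1.125 km/s.
(b) ΔV₂ = |v₂ − v₂ᵗ| ≈ 730.8 m/s = 730.8 m/s.
(c) ΔV_total = ΔV₁ + ΔV₂ ≈ 1856 m/s = 1.856 km/s.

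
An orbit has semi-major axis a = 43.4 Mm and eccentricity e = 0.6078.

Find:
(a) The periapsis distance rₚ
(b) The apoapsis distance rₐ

Convert to SI: a = 43.4 Mm = 4.34e+07 m.
(a) rₚ = a(1 − e) = 4.34e+07 · (1 − 0.6078) = 4.34e+07 · 0.3922 ≈ 1.702e+07 m = 17.02 Mm.
(b) rₐ = a(1 + e) = 4.34e+07 · (1 + 0.6078) = 4.34e+07 · 1.6078 ≈ 6.978e+07 m = 69.78 Mm.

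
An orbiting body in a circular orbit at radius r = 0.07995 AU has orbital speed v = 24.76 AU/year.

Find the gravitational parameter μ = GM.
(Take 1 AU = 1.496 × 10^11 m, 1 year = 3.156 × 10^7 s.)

Convert to SI: r = 0.07995 AU = 1.19605e+10 m; v = 24.76 AU/year = 117367 m/s.
For a circular orbit v² = GM/r, so GM = v² · r.
GM = (117367)² · 1.19605e+10 m³/s² ≈ 1.648e+20 m³/s² = 1.648 × 10^20 m³/s².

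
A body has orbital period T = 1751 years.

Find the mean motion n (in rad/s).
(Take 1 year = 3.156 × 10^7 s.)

Convert to SI: T = 1751 years = 5.52616e+10 s.
n = 2π / T.
n = 2π / 5.52616e+10 s ≈ 1.137e-10 rad/s.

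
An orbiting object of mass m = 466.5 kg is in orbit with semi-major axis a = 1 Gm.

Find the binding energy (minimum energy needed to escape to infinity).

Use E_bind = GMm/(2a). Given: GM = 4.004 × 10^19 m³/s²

Convert to SI: a = 1 Gm = 1e+09 m.
Total orbital energy is E = −GMm/(2a); binding energy is E_bind = −E = GMm/(2a).
E_bind = 4.004e+19 · 466.5 / (2 · 1e+09) J ≈ 9.339e+12 J = 9.339 TJ.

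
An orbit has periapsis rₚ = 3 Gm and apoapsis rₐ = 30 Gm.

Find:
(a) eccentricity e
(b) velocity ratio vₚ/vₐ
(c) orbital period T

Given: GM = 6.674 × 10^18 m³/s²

Convert to SI: rₚ = 3 Gm = 3e+09 m; rₐ = 30 Gm = 3e+10 m.
(a) e = (rₐ − rₚ)/(rₐ + rₚ) = (3e+10 − 3e+09)/(3e+10 + 3e+09) ≈ 0.8182
(b) Conservation of angular momentum (rₚvₚ = rₐvₐ) gives vₚ/vₐ = rₐ/rₚ = 3e+10/3e+09 ≈ 10
(c) With a = (rₚ + rₐ)/2 = 1.65e+10 m, T = 2π √(a³/GM) = 2π √((1.65e+10)³/6.674e+18) s ≈ 5.155e+06 s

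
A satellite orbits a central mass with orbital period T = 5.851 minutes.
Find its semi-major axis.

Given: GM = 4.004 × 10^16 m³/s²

Convert to SI: T = 5.851 minutes = 351.06 s.
Invert Kepler's third law: a = (GM · T² / (4π²))^(1/3).
Substituting T = 351.06 s and GM = 4.004e+16 m³/s²:
a = (4.004e+16 · (351.06)² / (4π²))^(1/3) m
a ≈ 5e+06 m = 5 Mm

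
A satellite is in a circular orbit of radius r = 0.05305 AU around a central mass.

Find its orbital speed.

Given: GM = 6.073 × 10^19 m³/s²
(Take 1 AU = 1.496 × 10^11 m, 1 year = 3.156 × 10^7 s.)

Convert to SI: r = 0.05305 AU = 7.93628e+09 m.
For a circular orbit, gravity supplies the centripetal force, so v = √(GM / r).
v = √(6.073e+19 / 7.93628e+09) m/s ≈ 8.748e+04 m/s = 18.45 AU/year.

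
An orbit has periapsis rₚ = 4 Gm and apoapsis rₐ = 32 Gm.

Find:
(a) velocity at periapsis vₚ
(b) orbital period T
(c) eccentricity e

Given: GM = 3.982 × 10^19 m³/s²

Convert to SI: rₚ = 4 Gm = 4e+09 m; rₐ = 32 Gm = 3.2e+10 m.
(a) With a = (rₚ + rₐ)/2 = 1.8e+10 m, vₚ = √(GM (2/rₚ − 1/a)) = √(3.982e+19 · (2/4e+09 − 1/1.8e+10)) m/s ≈ 1.33e+05 m/s
(b) With a = (rₚ + rₐ)/2 = 1.8e+10 m, T = 2π √(a³/GM) = 2π √((1.8e+10)³/3.982e+19) s ≈ 2.405e+06 s
(c) e = (rₐ − rₚ)/(rₐ + rₚ) = (3.2e+10 − 4e+09)/(3.2e+10 + 4e+09) ≈ 0.7778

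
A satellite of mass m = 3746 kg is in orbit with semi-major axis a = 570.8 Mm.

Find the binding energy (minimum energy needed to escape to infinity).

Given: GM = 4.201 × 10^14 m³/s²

Convert to SI: a = 570.8 Mm = 5.708e+08 m.
Total orbital energy is E = −GMm/(2a); binding energy is E_bind = −E = GMm/(2a).
E_bind = 4.201e+14 · 3746 / (2 · 5.708e+08) J ≈ 1.378e+09 J = 1.378 GJ.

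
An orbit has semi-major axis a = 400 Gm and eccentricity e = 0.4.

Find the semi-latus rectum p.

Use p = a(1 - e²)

Convert to SI: a = 400 Gm = 4e+11 m.
p = a (1 − e²).
p = 4e+11 · (1 − (0.4)²) = 4e+11 · 0.84 ≈ 3.36e+11 m = 336 Gm.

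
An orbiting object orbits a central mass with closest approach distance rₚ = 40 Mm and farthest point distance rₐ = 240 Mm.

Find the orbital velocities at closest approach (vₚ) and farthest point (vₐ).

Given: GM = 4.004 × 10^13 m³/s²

Convert to SI: rₚ = 40 Mm = 4e+07 m; rₐ = 240 Mm = 2.4e+08 m.
Use the vis-viva equation v² = GM(2/r − 1/a) with a = (rₚ + rₐ)/2 = (4e+07 + 2.4e+08)/2 = 1.4e+08 m.
vₚ = √(GM · (2/rₚ − 1/a)) = √(4.004e+13 · (2/4e+07 − 1/1.4e+08)) m/s ≈ 1310 m/s = 1.31 km/s.
vₐ = √(GM · (2/rₐ − 1/a)) = √(4.004e+13 · (2/2.4e+08 − 1/1.4e+08)) m/s ≈ 218.3 m/s = 218.3 m/s.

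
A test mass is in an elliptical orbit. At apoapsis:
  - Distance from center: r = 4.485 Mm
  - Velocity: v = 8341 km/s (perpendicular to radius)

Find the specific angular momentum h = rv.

Convert to SI: r = 4.485 Mm = 4.485e+06 m; v = 8341 km/s = 8.341e+06 m/s.
With v perpendicular to r, h = r · v.
h = 4.485e+06 · 8.341e+06 m²/s ≈ 3.741e+13 m²/s.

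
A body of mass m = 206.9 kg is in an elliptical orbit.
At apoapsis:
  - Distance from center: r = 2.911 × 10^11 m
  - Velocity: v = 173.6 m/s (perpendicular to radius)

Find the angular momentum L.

Since v is perpendicular to r, L = m · v · r.
L = 206.9 · 173.6 · 2.911e+11 kg·m²/s ≈ 1.046e+16 kg·m²/s.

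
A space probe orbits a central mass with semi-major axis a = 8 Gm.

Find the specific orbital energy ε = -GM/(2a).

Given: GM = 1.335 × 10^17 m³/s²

Convert to SI: a = 8 Gm = 8e+09 m.
ε = −GM / (2a).
ε = −1.335e+17 / (2 · 8e+09) J/kg ≈ -8.344e+06 J/kg = -8.344 MJ/kg.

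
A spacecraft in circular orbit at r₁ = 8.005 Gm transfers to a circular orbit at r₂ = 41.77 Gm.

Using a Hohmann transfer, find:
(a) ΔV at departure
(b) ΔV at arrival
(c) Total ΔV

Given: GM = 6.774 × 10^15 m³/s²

Convert to SI: r₁ = 8.005 Gm = 8.005e+09 m; r₂ = 41.77 Gm = 4.177e+10 m.
Transfer semi-major axis: a_t = (r₁ + r₂)/2 = (8.005e+09 + 4.177e+10)/2 = 2.48875e+10 m.
Circular speeds: v₁ = √(GM/r₁) = 919.903 m/s, v₂ = √(GM/r₂) = 402.708 m/s.
Transfer speeds (vis-viva v² = GM(2/r − 1/a_t)): v₁ᵗ = 1191.75 m/s, v₂ᵗ = 228.392 m/s.
(a) ΔV₁ = |v₁ᵗ − v₁| ≈ 271.8 m/s = 271.8 m/s.
(b) ΔV₂ = |v₂ − v₂ᵗ| ≈ 174.3 m/s = 174.3 m/s.
(c) ΔV_total = ΔV₁ + ΔV₂ ≈ 446.2 m/s = 446.2 m/s.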